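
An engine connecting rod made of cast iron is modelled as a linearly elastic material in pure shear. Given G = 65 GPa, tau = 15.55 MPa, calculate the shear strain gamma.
Model: a linearly elastic material in pure shear, so tau = G·gamma.
Solve for gamma: gamma = tau / G.
Convert to SI units:
  G = 65 GPa = 6.5 × 10¹⁰ Pa
  tau = 15.55 MPa = 1.555 × 10⁷ Pa
Substitute:
  gamma = (1.555 × 10⁷) / (6.5 × 10¹⁰)
  gamma = 0.0002392
Final answer: gamma = 0.0002392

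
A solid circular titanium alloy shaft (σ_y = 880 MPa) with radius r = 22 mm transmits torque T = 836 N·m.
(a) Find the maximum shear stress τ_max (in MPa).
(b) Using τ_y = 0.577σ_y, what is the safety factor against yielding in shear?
(a) For a solid circular shaft, τ_max = T·r/J with J = π·r^4/2, i.e. τ_max = 2·T / (π·r^3). Convert r = 22 mm = 0.022 m.
  τ_max = (2 × 836) / (π × 0.022^3) = 4.998 × 10⁷ Pa = 49.98 MPa
(b) τ_y = 0.577 × 880 = 507.76 MPa
  SF = τ_y/τ_max = 507.76 / 49.98 = 10.16
Final answer: (a) τ_max = 49.98 MPa, (b) SF = 10.16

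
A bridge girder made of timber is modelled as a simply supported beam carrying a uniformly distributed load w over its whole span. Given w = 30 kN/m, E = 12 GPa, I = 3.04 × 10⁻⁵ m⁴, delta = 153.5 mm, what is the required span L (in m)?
Model: a simply supported beam carrying a uniformly distributed load w over its whole span, so delta = (5·w·L^4) / (384·E·I).
Solve for L: L = ((384·delta·E·I) / (5·w))^(1/4).
Convert to SI units:
  w = 30 kN/m = 30000 N/m
  E = 12 GPa = 1.2 × 10¹⁰ Pa
  delta = 153.5 mm = 0.1535 m
Substitute:
  L = ((384 × 0.1535 × (1.2 × 10¹⁰) × (3.04 × 10⁻⁵)) / (5 × 30000))^(1/4)
  L = 3.46 m
Final answer: L = 3.46 m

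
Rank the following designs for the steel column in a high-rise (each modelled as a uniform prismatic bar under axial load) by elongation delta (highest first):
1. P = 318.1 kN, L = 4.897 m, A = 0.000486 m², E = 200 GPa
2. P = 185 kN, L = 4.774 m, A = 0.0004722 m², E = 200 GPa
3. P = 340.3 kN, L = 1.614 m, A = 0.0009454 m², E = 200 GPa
Model: a uniform prismatic bar under axial load, so delta = (P·L) / (A·E) (SI units).
  Case 1: delta = (318100 × 4.897) / (0.000486 × (2 × 10¹¹)) = 0.01603 m = 16.03 mm
  Case 2: delta = (185000 × 4.774) / (0.0004722 × (2 × 10¹¹)) = 0.009352 m = 9.352 mm
  Case 3: delta = (340300 × 1.614) / (0.0009454 × (2 × 10¹¹)) = 0.002905 m = 2.905 mm
Ordering: 16.03 mm (case 1) > 9.352 mm (case 2) > 2.905 mm (case 3)
Final answer: 1, 2, 3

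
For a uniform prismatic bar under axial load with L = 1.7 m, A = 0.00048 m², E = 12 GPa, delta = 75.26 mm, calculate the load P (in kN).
Model: a uniform prismatic bar under axial load, so delta = (P·L) / (A·E).
Solve for P: P = (delta·A·E) / L.
Convert to SI units:
  E = 12 GPa = 1.2 × 10¹⁰ Pa
  delta = 75.26 mm = 0.07526 m
Substitute:
  P = (0.07526 × 0.00048 × (1.2 × 10¹⁰)) / 1.7
  P = 255000 N
Convert: P = 255000 N = 255 kN
Final answer: P = 255 kN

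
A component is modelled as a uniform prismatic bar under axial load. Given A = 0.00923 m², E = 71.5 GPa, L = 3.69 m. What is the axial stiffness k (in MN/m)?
Model: a uniform prismatic bar under axial load, so k = (A·E) / L.
Convert to SI units:
  E = 71.5 GPa = 7.15 × 10¹⁰ Pa
Substitute:
  k = (0.00923 × (7.15 × 10¹⁰)) / 3.69
  k = 1.788 × 10⁸ N/m
Convert: k = 1.788 × 10⁸ N/m = 178.8 MN/m
Final answer: k = 178.8 MN/m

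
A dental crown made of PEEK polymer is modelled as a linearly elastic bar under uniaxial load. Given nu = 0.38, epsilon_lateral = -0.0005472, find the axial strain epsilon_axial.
Model: a linearly elastic bar under uniaxial load, so epsilon_lateral = -nu·epsilon_axial.
Solve for epsilon_axial: epsilon_axial = -epsilon_lateral / nu.
Substitute:
  epsilon_axial = -(-0.0005472) / 0.38
  epsilon_axial = 0.00144
Final answer: epsilon_axial = 0.00144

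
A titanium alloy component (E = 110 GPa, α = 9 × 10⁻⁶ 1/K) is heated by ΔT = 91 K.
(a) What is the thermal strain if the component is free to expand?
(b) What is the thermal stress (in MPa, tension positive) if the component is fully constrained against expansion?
(a) Free thermal strain ε_th = α·ΔT = (9 × 10⁻⁶) × 91 = 0.000819
(b) Fully constrained, the expansion is suppressed, so σ = -E·α·ΔT. Convert E = 110 GPa = 1.1 × 10¹¹ Pa.
  σ = -(1.1 × 10¹¹) × (9 × 10⁻⁶) × 91 = -9.009 × 10⁷ Pa = -90.09 MPa (compressive)
Final answer: (a) ε_th = 0.000819, (b) σ = -90.09 MPa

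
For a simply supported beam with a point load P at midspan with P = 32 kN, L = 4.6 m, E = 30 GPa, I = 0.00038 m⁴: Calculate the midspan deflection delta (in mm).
Model: a simply supported beam with a point load P at midspan, so delta = (P·L^3) / (48·E·I).
Convert to SI units:
  P = 32 kN = 32000 N
  E = 30 GPa = 3 × 10¹⁰ Pa
Substitute:
  delta = (32000 × 4.6^3) / (48 × (3 × 10¹⁰) × 0.00038)
  delta = 0.005692 m
Convert: delta = 0.005692 m = 5.692 mm
Final answer: delta = 5.692 mm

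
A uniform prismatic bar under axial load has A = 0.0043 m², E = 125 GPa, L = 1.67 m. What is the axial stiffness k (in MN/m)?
Model: a uniform prismatic bar under axial load, so k = (A·E) / L.
Convert to SI units:
  E = 125 GPa = 1.25 × 10¹¹ Pa
Substitute:
  k = (0.0043 × (1.25 × 10¹¹)) / 1.67
  k = 3.219 × 10⁸ N/m
Convert: k = 3.219 × 10⁸ N/m = 321.9 MN/m
Final answer: k = 321.9 MN/m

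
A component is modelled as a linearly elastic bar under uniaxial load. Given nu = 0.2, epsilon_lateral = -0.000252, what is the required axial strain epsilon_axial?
Model: a linearly elastic bar under uniaxial load, so epsilon_lateral = -nu·epsilon_axial.
Solve for epsilon_axial: epsilon_axial = -epsilon_lateral / nu.
Substitute:
  epsilon_axial = -(-0.000252) / 0.2
  epsilon_axial = 0.00126
Final answer: epsilon_axial = 0.00126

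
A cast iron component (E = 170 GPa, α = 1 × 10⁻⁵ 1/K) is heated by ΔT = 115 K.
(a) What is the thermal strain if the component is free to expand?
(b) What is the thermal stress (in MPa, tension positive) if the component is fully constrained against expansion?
(a) Free thermal strain ε_th = α·ΔT = (1 × 10⁻⁵) × 115 = 0.00115
(b) Fully constrained, the expansion is suppressed, so σ = -E·α·ΔT. Convert E = 170 GPa = 1.7 × 10¹¹ Pa.
  σ = -(1.7 × 10¹¹) × (1 × 10⁻⁵) × 115 = -1.955 × 10⁸ Pa = -195.5 MPa (compressive)
Final answer: (a) ε_th = 0.00115, (b) σ = -195.5 MPa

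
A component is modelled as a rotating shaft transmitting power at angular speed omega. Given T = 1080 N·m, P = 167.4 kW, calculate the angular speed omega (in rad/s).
Model: a rotating shaft transmitting power at angular speed omega, so P = T·omega.
Solve for omega: omega = P / T.
Convert to SI units:
  P = 167.4 kW = 167400 W
Substitute:
  omega = 167400 / 1080
  omega = 155 rad/s
Final answer: omega = 155 rad/s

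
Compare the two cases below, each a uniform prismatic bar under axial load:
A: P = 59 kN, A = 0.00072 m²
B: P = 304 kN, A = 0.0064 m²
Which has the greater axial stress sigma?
Model: a uniform prismatic bar under axial load, so sigma = P / A (SI units).
  A: sigma = 59000 / 0.00072 = 8.194 × 10⁷ Pa = 81.94 MPa
  B: sigma = 304000 / 0.0064 = 4.75 × 10⁷ Pa = 47.5 MPa
81.94 MPa > 47.5 MPa, so A is larger.
Final answer: A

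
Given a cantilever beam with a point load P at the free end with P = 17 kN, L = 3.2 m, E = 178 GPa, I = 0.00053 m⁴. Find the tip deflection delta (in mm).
Model: a cantilever beam with a point load P at the free end, so delta = (P·L^3) / (3·E·I).
Convert to SI units:
  P = 17 kN = 17000 N
  E = 178 GPa = 1.78 × 10¹¹ Pa
Substitute:
  delta = (17000 × 3.2^3) / (3 × (1.78 × 10¹¹) × 0.00053)
  delta = 0.001968 m
Convert: delta = 0.001968 m = 1.968 mm
Final answer: delta = 1.968 mm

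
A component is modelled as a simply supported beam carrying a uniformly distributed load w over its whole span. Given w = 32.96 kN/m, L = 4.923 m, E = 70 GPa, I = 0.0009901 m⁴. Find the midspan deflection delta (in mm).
Model: a simply supported beam carrying a uniformly distributed load w over its whole span, so delta = (5·w·L^4) / (384·E·I).
Convert to SI units:
  w = 32.96 kN/m = 32960 N/m
  E = 70 GPa = 7 × 10¹⁰ Pa
Substitute:
  delta = (5 × 32960 × 4.923^4) / (384 × (7 × 10¹⁰) × 0.0009901)
  delta = 0.003637 m
Convert: delta = 0.003637 m = 3.637 mm
Final answer: delta = 3.637 mm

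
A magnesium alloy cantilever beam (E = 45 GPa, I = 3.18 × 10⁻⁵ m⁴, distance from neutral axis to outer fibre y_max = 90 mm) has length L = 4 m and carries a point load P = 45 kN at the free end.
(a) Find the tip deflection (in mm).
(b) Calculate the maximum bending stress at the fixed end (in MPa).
(a) Tip deflection of a cantilever with an end point load: δ = P·L^3 / (3·E·I). Convert P = 45 kN = 45000 N, E = 45 GPa = 4.5 × 10¹⁰ Pa.
  δ = (45000 × 4^3) / (3 × (4.5 × 10¹⁰) × (3.18 × 10⁻⁵)) = 0.6709 m = 670.9 mm
(b) Maximum bending moment at the fixed end: M = P·L = 45000 × 4 = 180000 N·m. Convert y_max = 90 mm = 0.09 m.
  σ = M·y_max / I = (180000 × 0.09) / (3.18 × 10⁻⁵) = 5.094 × 10⁸ Pa = 509.4 MPa
Final answer: (a) δ = 670.9 mm, (b) σ = 509.4 MPa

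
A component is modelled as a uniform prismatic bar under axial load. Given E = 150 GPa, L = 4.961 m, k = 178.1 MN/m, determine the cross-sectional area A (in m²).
Model: a uniform prismatic bar under axial load, so k = (A·E) / L.
Solve for A: A = (k·L) / E.
Convert to SI units:
  E = 150 GPa = 1.5 × 10¹¹ Pa
  k = 178.1 MN/m = 1.781 × 10⁸ N/m
Substitute:
  A = ((1.781 × 10⁸) × 4.961) / (1.5 × 10¹¹)
  A = 0.00589 m²
Final answer: A = 0.00589 m²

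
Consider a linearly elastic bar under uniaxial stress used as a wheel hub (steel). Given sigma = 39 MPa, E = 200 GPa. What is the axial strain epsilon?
Model: a linearly elastic bar under uniaxial stress, so epsilon = sigma / E.
Convert to SI units:
  sigma = 39 MPa = 3.9 × 10⁷ Pa
  E = 200 GPa = 2 × 10¹¹ Pa
Substitute:
  epsilon = (3.9 × 10⁷) / (2 × 10¹¹)
  epsilon = 0.000195
Final answer: epsilon = 0.000195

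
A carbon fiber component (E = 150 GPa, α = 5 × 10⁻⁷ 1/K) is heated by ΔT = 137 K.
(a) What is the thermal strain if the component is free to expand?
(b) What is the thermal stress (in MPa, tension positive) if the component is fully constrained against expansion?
(a) Free thermal strain ε_th = α·ΔT = (5 × 10⁻⁷) × 137 = 6.85 × 10⁻⁵
(b) Fully constrained, the expansion is suppressed, so σ = -E·α·ΔT. Convert E = 150 GPa = 1.5 × 10¹¹ Pa.
  σ = -(1.5 × 10¹¹) × (5 × 10⁻⁷) × 137 = -1.028 × 10⁷ Pa = -10.28 MPa (compressive)
Final answer: (a) ε_th = 6.85 × 10⁻⁵, (b) σ = -10.28 MPa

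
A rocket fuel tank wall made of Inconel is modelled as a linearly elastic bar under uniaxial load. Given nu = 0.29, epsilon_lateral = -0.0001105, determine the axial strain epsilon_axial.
Model: a linearly elastic bar under uniaxial load, so epsilon_lateral = -nu·epsilon_axial.
Solve for epsilon_axial: epsilon_axial = -epsilon_lateral / nu.
Substitute:
  epsilon_axial = -(-0.0001105) / 0.29
  epsilon_axial = 0.000381
Final answer: epsilon_axial = 0.000381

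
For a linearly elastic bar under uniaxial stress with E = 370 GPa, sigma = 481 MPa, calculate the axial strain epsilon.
Model: a linearly elastic bar under uniaxial stress, so sigma = E·epsilon.
Solve for epsilon: epsilon = sigma / E.
Convert to SI units:
  E = 370 GPa = 3.7 × 10¹¹ Pa
  sigma = 481 MPa = 4.81 × 10⁸ Pa
Substitute:
  epsilon = (4.81 × 10⁸) / (3.7 × 10¹¹)
  epsilon = 0.0013
Final answer: epsilon = 0.0013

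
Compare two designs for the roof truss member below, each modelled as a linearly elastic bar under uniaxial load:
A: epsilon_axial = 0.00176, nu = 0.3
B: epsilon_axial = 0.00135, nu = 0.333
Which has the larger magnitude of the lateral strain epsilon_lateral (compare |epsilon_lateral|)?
Model: a linearly elastic bar under uniaxial load, so epsilon_lateral = -nu·epsilon_axial (SI units).
  A: epsilon_lateral = -(0.3 × 0.00176) = -0.000528
  B: epsilon_lateral = -(0.333 × 0.00135) = -0.0004496
|epsilon_lateral|: A = 0.000528, B = 0.0004496, so A is larger in magnitude.
Final answer: A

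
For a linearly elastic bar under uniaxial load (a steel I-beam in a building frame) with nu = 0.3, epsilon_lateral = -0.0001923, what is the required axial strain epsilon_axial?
Model: a linearly elastic bar under uniaxial load, so epsilon_lateral = -nu·epsilon_axial.
Solve for epsilon_axial: epsilon_axial = -epsilon_lateral / nu.
Substitute:
  epsilon_axial = -(-0.0001923) / 0.3
  epsilon_axial = 0.000641
Final answer: epsilon_axial = 0.000641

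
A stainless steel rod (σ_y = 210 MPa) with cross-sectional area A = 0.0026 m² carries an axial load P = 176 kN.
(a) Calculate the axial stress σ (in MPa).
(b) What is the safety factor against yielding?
(a) Axial stress σ = P/A. Convert P = 176 kN = 176000 N.
  σ = 176000 / 0.0026 = 6.769 × 10⁷ Pa = 67.69 MPa
(b) Safety factor SF = σ_y/σ = 210 / 67.69 = 3.102
Final answer: (a) σ = 67.69 MPa, (b) SF = 3.102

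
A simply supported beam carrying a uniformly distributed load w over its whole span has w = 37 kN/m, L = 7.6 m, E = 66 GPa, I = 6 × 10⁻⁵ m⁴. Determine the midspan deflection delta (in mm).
Model: a simply supported beam carrying a uniformly distributed load w over its whole span, so delta = (5·w·L^4) / (384·E·I).
Convert to SI units:
  w = 37 kN/m = 37000 N/m
  E = 66 GPa = 6.6 × 10¹⁰ Pa
Substitute:
  delta = (5 × 37000 × 7.6^4) / (384 × (6.6 × 10¹⁰) × (6 × 10⁻⁵))
  delta = 0.4059 m
Convert: delta = 0.4059 m = 405.9 mm
Final answer: delta = 405.9 mm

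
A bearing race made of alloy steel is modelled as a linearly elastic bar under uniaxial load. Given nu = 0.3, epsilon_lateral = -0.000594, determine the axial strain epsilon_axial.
Model: a linearly elastic bar under uniaxial load, so epsilon_lateral = -nu·epsilon_axial.
Solve for epsilon_axial: epsilon_axial = -epsilon_lateral / nu.
Substitute:
  epsilon_axial = -(-0.000594) / 0.3
  epsilon_axial = 0.00198
Final answer: epsilon_axial = 0.00198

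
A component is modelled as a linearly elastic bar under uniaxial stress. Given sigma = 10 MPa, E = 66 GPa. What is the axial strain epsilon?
Model: a linearly elastic bar under uniaxial stress, so epsilon = sigma / E.
Convert to SI units:
  sigma = 10 MPa = 1 × 10⁷ Pa
  E = 66 GPa = 6.6 × 10¹⁰ Pa
Substitute:
  epsilon = (1 × 10⁷) / (6.6 × 10¹⁰)
  epsilon = 0.0001515
Final answer: epsilon = 0.0001515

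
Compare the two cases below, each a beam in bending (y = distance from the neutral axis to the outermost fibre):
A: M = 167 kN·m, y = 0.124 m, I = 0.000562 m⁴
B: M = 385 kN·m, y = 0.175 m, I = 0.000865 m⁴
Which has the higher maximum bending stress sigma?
Model: a beam in bending (y = distance from the neutral axis to the outermost fibre), so sigma = (M·y) / I (SI units).
  A: sigma = (167000 × 0.124) / 0.000562 = 3.685 × 10⁷ Pa = 36.85 MPa
  B: sigma = (385000 × 0.175) / 0.000865 = 7.789 × 10⁷ Pa = 77.89 MPa
77.89 MPa > 36.85 MPa, so B is larger.
Final answer: B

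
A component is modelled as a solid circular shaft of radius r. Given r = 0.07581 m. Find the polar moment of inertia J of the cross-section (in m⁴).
Model: a solid circular shaft of radius r, so J = (π·r^4) / 2.
Substitute:
  J = (π × 0.07581^4) / 2
  J = 5.188 × 10⁻⁵ m⁴
Final answer: J = 5.188 × 10⁻⁵ m⁴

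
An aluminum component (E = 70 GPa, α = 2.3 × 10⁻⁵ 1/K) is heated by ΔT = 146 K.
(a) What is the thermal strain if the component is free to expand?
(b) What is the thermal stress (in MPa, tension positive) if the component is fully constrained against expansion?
(a) Free thermal strain ε_th = α·ΔT = (2.3 × 10⁻⁵) × 146 = 0.003358
(b) Fully constrained, the expansion is suppressed, so σ = -E·α·ΔT. Convert E = 70 GPa = 7 × 10¹⁰ Pa.
  σ = -(7 × 10¹⁰) × (2.3 × 10⁻⁵) × 146 = -2.351 × 10⁸ Pa = -235.1 MPa (compressive)
Final answer: (a) ε_th = 0.003358, (b) σ = -235.1 MPa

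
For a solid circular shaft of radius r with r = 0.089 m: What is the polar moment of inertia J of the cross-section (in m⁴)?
Model: a solid circular shaft of radius r, so J = (π·r^4) / 2.
Substitute:
  J = (π × 0.089^4) / 2
  J = 9.856 × 10⁻⁵ m⁴
Final answer: J = 9.856 × 10⁻⁵ m⁴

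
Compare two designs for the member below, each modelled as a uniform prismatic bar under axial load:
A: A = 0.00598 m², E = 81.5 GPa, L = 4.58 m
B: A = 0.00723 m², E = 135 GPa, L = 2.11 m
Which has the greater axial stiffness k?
Model: a uniform prismatic bar under axial load, so k = (A·E) / L (SI units).
  A: k = (0.00598 × (8.15 × 10¹⁰)) / 4.58 = 1.064 × 10⁸ N/m = 106.4 MN/m
  B: k = (0.00723 × (1.35 × 10¹¹)) / 2.11 = 4.626 × 10⁸ N/m = 462.6 MN/m
462.6 MN/m > 106.4 MN/m, so B is larger.
Final answer: B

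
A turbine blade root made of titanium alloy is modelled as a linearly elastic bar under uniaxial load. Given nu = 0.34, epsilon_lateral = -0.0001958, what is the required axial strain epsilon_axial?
Model: a linearly elastic bar under uniaxial load, so epsilon_lateral = -nu·epsilon_axial.
Solve for epsilon_axial: epsilon_axial = -epsilon_lateral / nu.
Substitute:
  epsilon_axial = -(-0.0001958) / 0.34
  epsilon_axial = 0.0005759
Final answer: epsilon_axial = 0.0005759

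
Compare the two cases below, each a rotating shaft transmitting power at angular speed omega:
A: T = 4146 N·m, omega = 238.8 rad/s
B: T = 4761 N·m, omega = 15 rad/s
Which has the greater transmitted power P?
Model: a rotating shaft transmitting power at angular speed omega, so P = T·omega (SI units).
  A: P = 4146 × 238.8 = 990100 W = 990.1 kW
  B: P = 4761 × 15 = 71420 W = 71.42 kW
990.1 kW > 71.42 kW, so A is larger.
Final answer: A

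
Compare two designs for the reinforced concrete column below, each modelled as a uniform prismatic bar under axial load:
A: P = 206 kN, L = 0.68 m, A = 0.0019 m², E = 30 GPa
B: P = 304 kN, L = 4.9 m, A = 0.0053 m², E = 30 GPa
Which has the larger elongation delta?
Model: a uniform prismatic bar under axial load, so delta = (P·L) / (A·E) (SI units).
  A: delta = (206000 × 0.68) / (0.0019 × (3 × 10¹⁰)) = 0.002458 m = 2.458 mm
  B: delta = (304000 × 4.9) / (0.0053 × (3 × 10¹⁰)) = 0.009369 m = 9.369 mm
9.369 mm > 2.458 mm, so B is larger.
Final answer: B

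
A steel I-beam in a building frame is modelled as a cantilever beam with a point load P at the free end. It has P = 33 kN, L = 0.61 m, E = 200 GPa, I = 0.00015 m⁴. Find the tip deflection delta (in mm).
Model: a cantilever beam with a point load P at the free end, so delta = (P·L^3) / (3·E·I).
Convert to SI units:
  P = 33 kN = 33000 N
  E = 200 GPa = 2 × 10¹¹ Pa
Substitute:
  delta = (33000 × 0.61^3) / (3 × (2 × 10¹¹) × 0.00015)
  delta = 8.323 × 10⁻⁵ m
Convert: delta = 8.323 × 10⁻⁵ m = 0.08323 mm
Final answer: delta = 0.08323 mm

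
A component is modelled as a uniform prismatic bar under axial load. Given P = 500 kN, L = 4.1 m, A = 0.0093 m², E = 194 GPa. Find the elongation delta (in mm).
Model: a uniform prismatic bar under axial load, so delta = (P·L) / (A·E).
Convert to SI units:
  P = 500 kN = 500000 N
  E = 194 GPa = 1.94 × 10¹¹ Pa
Substitute:
  delta = (500000 × 4.1) / (0.0093 × (1.94 × 10¹¹))
  delta = 0.001136 m
Convert: delta = 0.001136 m = 1.136 mm
Final answer: delta = 1.136 mm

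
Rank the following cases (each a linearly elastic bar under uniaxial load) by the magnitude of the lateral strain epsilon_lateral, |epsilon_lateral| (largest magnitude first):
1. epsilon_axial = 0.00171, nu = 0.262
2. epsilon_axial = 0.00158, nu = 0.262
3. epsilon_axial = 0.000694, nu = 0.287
Model: a linearly elastic bar under uniaxial load, so epsilon_lateral = -nu·epsilon_axial (SI units).
  Case 1: epsilon_lateral = -(0.262 × 0.00171) = -0.000448
  Case 2: epsilon_lateral = -(0.262 × 0.00158) = -0.000414
  Case 3: epsilon_lateral = -(0.287 × 0.000694) = -0.0001992
Ordering by |epsilon_lateral|: 0.000448 (case 1) > 0.000414 (case 2) > 0.0001992 (case 3)
Final answer: 1, 2, 3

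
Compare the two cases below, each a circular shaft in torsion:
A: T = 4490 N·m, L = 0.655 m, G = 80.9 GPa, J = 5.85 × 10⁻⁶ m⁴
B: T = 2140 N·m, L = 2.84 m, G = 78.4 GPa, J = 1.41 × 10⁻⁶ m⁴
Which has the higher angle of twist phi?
Model: a circular shaft in torsion, so phi = (T·L) / (G·J) (SI units).
  A: phi = (4490 × 0.655) / ((8.09 × 10¹⁰) × (5.85 × 10⁻⁶)) = 0.006214 rad = 0.356°
  B: phi = (2140 × 2.84) / ((7.84 × 10¹⁰) × (1.41 × 10⁻⁶)) = 0.05498 rad = 3.15°
3.15° > 0.356°, so B is larger.
Final answer: B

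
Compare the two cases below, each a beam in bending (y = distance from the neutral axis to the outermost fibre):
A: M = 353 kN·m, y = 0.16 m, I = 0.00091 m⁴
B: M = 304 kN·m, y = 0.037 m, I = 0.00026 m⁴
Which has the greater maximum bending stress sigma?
Model: a beam in bending (y = distance from the neutral axis to the outermost fibre), so sigma = (M·y) / I (SI units).
  A: sigma = (353000 × 0.16) / 0.00091 = 6.207 × 10⁷ Pa = 62.07 MPa
  B: sigma = (304000 × 0.037) / 0.00026 = 4.326 × 10⁷ Pa = 43.26 MPa
62.07 MPa > 43.26 MPa, so A is larger.
Final answer: A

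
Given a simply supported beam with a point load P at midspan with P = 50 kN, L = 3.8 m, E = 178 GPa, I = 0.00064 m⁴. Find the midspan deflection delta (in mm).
Model: a simply supported beam with a point load P at midspan, so delta = (P·L^3) / (48·E·I).
Convert to SI units:
  P = 50 kN = 50000 N
  E = 178 GPa = 1.78 × 10¹¹ Pa
Substitute:
  delta = (50000 × 3.8^3) / (48 × (1.78 × 10¹¹) × 0.00064)
  delta = 0.0005017 m
Convert: delta = 0.0005017 m = 0.5017 mm
Final answer: delta = 0.5017 mm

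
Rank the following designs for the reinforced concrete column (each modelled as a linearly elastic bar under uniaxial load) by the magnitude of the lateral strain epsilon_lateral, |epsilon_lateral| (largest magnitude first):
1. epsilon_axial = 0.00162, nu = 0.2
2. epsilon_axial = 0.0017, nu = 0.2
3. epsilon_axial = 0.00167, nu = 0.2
Model: a linearly elastic bar under uniaxial load, so epsilon_lateral = -nu·epsilon_axial (SI units).
  Case 1: epsilon_lateral = -(0.2 × 0.00162) = -0.000324
  Case 2: epsilon_lateral = -(0.2 × 0.0017) = -0.00034
  Case 3: epsilon_lateral = -(0.2 × 0.00167) = -0.000334
Ordering by |epsilon_lateral|: 0.00034 (case 2) > 0.000334 (case 3) > 0.000324 (case 1)
Final answer: 2, 3, 1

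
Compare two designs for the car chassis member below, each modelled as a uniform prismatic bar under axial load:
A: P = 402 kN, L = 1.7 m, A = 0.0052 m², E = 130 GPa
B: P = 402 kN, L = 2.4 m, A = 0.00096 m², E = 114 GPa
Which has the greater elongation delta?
Model: a uniform prismatic bar under axial load, so delta = (P·L) / (A·E) (SI units).
  A: delta = (402000 × 1.7) / (0.0052 × (1.3 × 10¹¹)) = 0.001011 m = 1.011 mm
  B: delta = (402000 × 2.4) / (0.00096 × (1.14 × 10¹¹)) = 0.008816 m = 8.816 mm
8.816 mm > 1.011 mm, so B is larger.
Final answer: B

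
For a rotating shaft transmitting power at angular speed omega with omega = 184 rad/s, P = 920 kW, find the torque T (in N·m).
Model: a rotating shaft transmitting power at angular speed omega, so P = T·omega.
Solve for T: T = P / omega.
Convert to SI units:
  P = 920 kW = 920000 W
Substitute:
  T = 920000 / 184
  T = 5000 N·m
Final answer: T = 5000 N·m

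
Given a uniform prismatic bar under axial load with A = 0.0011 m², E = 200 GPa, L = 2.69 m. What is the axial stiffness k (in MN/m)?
Model: a uniform prismatic bar under axial load, so k = (A·E) / L.
Convert to SI units:
  E = 200 GPa = 2 × 10¹¹ Pa
Substitute:
  k = (0.0011 × (2 × 10¹¹)) / 2.69
  k = 8.178 × 10⁷ N/m
Convert: k = 8.178 × 10⁷ N/m = 81.78 MN/m
Final answer: k = 81.78 MN/m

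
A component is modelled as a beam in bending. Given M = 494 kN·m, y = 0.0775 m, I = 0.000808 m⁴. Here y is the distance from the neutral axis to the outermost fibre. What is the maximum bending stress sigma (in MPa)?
Model: a beam in bending, so sigma = (M·y) / I.
Convert to SI units:
  M = 494 kN·m = 494000 N·m
Substitute:
  sigma = (494000 × 0.0775) / 0.000808
  sigma = 4.738 × 10⁷ Pa
Convert: sigma = 4.738 × 10⁷ Pa = 47.38 MPa
Final answer: sigma = 47.38 MPa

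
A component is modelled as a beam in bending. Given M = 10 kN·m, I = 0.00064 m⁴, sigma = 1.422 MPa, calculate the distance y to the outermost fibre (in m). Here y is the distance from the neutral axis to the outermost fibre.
Model: a beam in bending, so sigma = (M·y) / I.
Solve for y: y = (sigma·I) / M.
Convert to SI units:
  M = 10 kN·m = 10000 N·m
  sigma = 1.422 MPa = 1.422 × 10⁶ Pa
Substitute:
  y = ((1.422 × 10⁶) × 0.00064) / 10000
  y = 0.09101 m
Final answer: y = 0.09101 m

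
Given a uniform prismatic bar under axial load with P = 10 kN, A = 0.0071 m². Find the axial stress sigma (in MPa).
Model: a uniform prismatic bar under axial load, so sigma = P / A.
Convert to SI units:
  P = 10 kN = 10000 N
Substitute:
  sigma = 10000 / 0.0071
  sigma = 1.408 × 10⁶ Pa
Convert: sigma = 1.408 × 10⁶ Pa = 1.408 MPa
Final answer: sigma = 1.408 MPa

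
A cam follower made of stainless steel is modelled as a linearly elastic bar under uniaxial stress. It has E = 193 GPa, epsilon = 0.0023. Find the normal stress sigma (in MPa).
Model: a linearly elastic bar under uniaxial stress, so sigma = E·epsilon.
Convert to SI units:
  E = 193 GPa = 1.93 × 10¹¹ Pa
Substitute:
  sigma = (1.93 × 10¹¹) × 0.0023
  sigma = 4.439 × 10⁸ Pa
Convert: sigma = 4.439 × 10⁸ Pa = 443.9 MPa
Final answer: sigma = 443.9 MPa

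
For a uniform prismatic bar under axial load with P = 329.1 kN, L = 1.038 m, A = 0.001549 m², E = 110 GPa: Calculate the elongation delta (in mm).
Model: a uniform prismatic bar under axial load, so delta = (P·L) / (A·E).
Convert to SI units:
  P = 329.1 kN = 329100 N
  E = 110 GPa = 1.1 × 10¹¹ Pa
Substitute:
  delta = (329100 × 1.038) / (0.001549 × (1.1 × 10¹¹))
  delta = 0.002005 m
Convert: delta = 0.002005 m = 2.005 mm
Final answer: delta = 2.005 mm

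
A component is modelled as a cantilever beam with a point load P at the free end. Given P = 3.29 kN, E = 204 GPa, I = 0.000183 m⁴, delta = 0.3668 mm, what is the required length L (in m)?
Model: a cantilever beam with a point load P at the free end, so delta = (P·L^3) / (3·E·I).
Solve for L: L = ((3·delta·E·I) / P)^(1/3).
Convert to SI units:
  P = 3.29 kN = 3290 N
  E = 204 GPa = 2.04 × 10¹¹ Pa
  delta = 0.3668 mm = 0.0003668 m
Substitute:
  L = ((3 × 0.0003668 × (2.04 × 10¹¹) × 0.000183) / 3290)^(1/3)
  L = 2.32 m
Final answer: L = 2.32 m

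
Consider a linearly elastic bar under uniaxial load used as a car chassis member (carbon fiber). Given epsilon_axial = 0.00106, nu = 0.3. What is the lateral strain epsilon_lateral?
Model: a linearly elastic bar under uniaxial load, so epsilon_lateral = -nu·epsilon_axial.
Substitute:
  epsilon_lateral = -(0.3 × 0.00106)
  epsilon_lateral = -0.000318
Final answer: epsilon_lateral = -0.000318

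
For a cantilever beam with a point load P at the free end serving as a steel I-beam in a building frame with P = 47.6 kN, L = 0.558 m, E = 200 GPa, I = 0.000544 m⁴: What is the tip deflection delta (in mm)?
Model: a cantilever beam with a point load P at the free end, so delta = (P·L^3) / (3·E·I).
Convert to SI units:
  P = 47.6 kN = 47600 N
  E = 200 GPa = 2 × 10¹¹ Pa
Substitute:
  delta = (47600 × 0.558^3) / (3 × (2 × 10¹¹) × 0.000544)
  delta = 2.534 × 10⁻⁵ m
Convert: delta = 2.534 × 10⁻⁵ m = 0.02534 mm
Final answer: delta = 0.02534 mm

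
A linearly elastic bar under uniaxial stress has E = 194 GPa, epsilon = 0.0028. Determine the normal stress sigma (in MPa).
Model: a linearly elastic bar under uniaxial stress, so sigma = E·epsilon.
Convert to SI units:
  E = 194 GPa = 1.94 × 10¹¹ Pa
Substitute:
  sigma = (1.94 × 10¹¹) × 0.0028
  sigma = 5.432 × 10⁸ Pa
Convert: sigma = 5.432 × 10⁸ Pa = 543.2 MPa
Final answer: sigma = 543.2 MPa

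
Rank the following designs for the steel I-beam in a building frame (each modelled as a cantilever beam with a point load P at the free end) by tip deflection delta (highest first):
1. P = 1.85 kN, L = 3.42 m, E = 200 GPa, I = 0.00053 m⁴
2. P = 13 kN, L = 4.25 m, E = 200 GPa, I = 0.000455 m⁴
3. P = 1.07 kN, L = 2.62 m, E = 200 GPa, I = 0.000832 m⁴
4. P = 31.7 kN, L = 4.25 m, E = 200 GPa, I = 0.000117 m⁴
Model: a cantilever beam with a point load P at the free end, so delta = (P·L^3) / (3·E·I) (SI units).
  Case 1: delta = (1850 × 3.42^3) / (3 × (2 × 10¹¹) × 0.00053) = 0.0002327 m = 0.2327 mm
  Case 2: delta = (13000 × 4.25^3) / (3 × (2 × 10¹¹) × 0.000455) = 0.003656 m = 3.656 mm
  Case 3: delta = (1070 × 2.62^3) / (3 × (2 × 10¹¹) × 0.000832) = 3.855 × 10⁻⁵ m = 0.03855 mm
  Case 4: delta = (31700 × 4.25^3) / (3 × (2 × 10¹¹) × 0.000117) = 0.03466 m = 34.66 mm
Ordering: 34.66 mm (case 4) > 3.656 mm (case 2) > 0.2327 mm (case 1) > 0.03855 mm (case 3)
Final answer: 4, 2, 1, 3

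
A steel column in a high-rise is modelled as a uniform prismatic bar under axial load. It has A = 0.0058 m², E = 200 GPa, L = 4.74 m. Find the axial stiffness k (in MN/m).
Model: a uniform prismatic bar under axial load, so k = (A·E) / L.
Convert to SI units:
  E = 200 GPa = 2 × 10¹¹ Pa
Substitute:
  k = (0.0058 × (2 × 10¹¹)) / 4.74
  k = 2.447 × 10⁸ N/m
Convert: k = 2.447 × 10⁸ N/m = 244.7 MN/m
Final answer: k = 244.7 MN/m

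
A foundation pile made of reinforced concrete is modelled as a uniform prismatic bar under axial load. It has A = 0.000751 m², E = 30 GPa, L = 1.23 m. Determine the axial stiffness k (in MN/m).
Model: a uniform prismatic bar under axial load, so k = (A·E) / L.
Convert to SI units:
  E = 30 GPa = 3 × 10¹⁰ Pa
Substitute:
  k = (0.000751 × (3 × 10¹⁰)) / 1.23
  k = 1.832 × 10⁷ N/m
Convert: k = 1.832 × 10⁷ N/m = 18.32 MN/m
Final answer: k = 18.32 MN/m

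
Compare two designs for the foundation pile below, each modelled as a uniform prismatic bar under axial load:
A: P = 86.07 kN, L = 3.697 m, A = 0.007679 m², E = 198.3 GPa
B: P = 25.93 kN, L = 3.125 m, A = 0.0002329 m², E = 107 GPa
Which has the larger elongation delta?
Model: a uniform prismatic bar under axial load, so delta = (P·L) / (A·E) (SI units).
  A: delta = (86070 × 3.697) / (0.007679 × (1.983 × 10¹¹)) = 0.000209 m = 0.209 mm
  B: delta = (25930 × 3.125) / (0.0002329 × (1.07 × 10¹¹)) = 0.003252 m = 3.252 mm
3.252 mm > 0.209 mm, so B is larger.
Final answer: B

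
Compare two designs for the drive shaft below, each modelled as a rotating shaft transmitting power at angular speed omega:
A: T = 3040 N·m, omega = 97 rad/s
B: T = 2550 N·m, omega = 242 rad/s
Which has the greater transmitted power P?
Model: a rotating shaft transmitting power at angular speed omega, so P = T·omega (SI units).
  A: P = 3040 × 97 = 294900 W = 294.9 kW
  B: P = 2550 × 242 = 617100 W = 617.1 kW
617.1 kW > 294.9 kW, so B is larger.
Final answer: B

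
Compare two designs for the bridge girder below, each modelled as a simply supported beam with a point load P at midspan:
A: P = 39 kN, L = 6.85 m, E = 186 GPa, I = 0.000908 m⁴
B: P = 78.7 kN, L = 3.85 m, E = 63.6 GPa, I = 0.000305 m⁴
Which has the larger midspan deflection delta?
Model: a simply supported beam with a point load P at midspan, so delta = (P·L^3) / (48·E·I) (SI units).
  A: delta = (39000 × 6.85^3) / (48 × (1.86 × 10¹¹) × 0.000908) = 0.001546 m = 1.546 mm
  B: delta = (78700 × 3.85^3) / (48 × (6.36 × 10¹⁰) × 0.000305) = 0.004823 m = 4.823 mm
4.823 mm > 1.546 mm, so B is larger.
Final answer: B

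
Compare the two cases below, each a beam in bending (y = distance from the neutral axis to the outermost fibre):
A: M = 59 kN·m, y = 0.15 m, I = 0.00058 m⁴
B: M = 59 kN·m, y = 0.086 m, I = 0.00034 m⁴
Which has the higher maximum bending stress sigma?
Model: a beam in bending (y = distance from the neutral axis to the outermost fibre), so sigma = (M·y) / I (SI units).
  A: sigma = (59000 × 0.15) / 0.00058 = 1.526 × 10⁷ Pa = 15.26 MPa
  B: sigma = (59000 × 0.086) / 0.00034 = 1.492 × 10⁷ Pa = 14.92 MPa
15.26 MPa > 14.92 MPa, so A is larger.
Final answer: A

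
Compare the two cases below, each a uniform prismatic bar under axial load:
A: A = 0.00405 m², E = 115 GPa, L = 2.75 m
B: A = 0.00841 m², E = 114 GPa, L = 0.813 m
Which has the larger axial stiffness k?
Model: a uniform prismatic bar under axial load, so k = (A·E) / L (SI units).
  A: k = (0.00405 × (1.15 × 10¹¹)) / 2.75 = 1.694 × 10⁸ N/m = 169.4 MN/m
  B: k = (0.00841 × (1.14 × 10¹¹)) / 0.813 = 1.179 × 10⁹ N/m = 1179 MN/m
1179 MN/m > 169.4 MN/m, so B is larger.
Final answer: B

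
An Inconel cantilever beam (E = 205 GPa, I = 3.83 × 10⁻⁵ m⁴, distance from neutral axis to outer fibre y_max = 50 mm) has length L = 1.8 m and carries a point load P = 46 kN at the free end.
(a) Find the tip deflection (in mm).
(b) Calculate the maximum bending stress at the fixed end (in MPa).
(a) Tip deflection of a cantilever with an end point load: δ = P·L^3 / (3·E·I). Convert P = 46 kN = 46000 N, E = 205 GPa = 2.05 × 10¹¹ Pa.
  δ = (46000 × 1.8^3) / (3 × (2.05 × 10¹¹) × (3.83 × 10⁻⁵)) = 0.01139 m = 11.39 mm
(b) Maximum bending moment at the fixed end: M = P·L = 46000 × 1.8 = 82800 N·m. Convert y_max = 50 mm = 0.05 m.
  σ = M·y_max / I = (82800 × 0.05) / (3.83 × 10⁻⁵) = 1.081 × 10⁸ Pa = 108.1 MPa
Final answer: (a) δ = 11.39 mm, (b) σ = 108.1 MPa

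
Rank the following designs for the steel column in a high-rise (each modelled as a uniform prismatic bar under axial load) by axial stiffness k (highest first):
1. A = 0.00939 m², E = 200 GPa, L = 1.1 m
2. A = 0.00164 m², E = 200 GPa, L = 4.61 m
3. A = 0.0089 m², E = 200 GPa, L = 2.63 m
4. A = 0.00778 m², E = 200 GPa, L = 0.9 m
Model: a uniform prismatic bar under axial load, so k = (A·E) / L (SI units).
  Case 1: k = (0.00939 × (2 × 10¹¹)) / 1.1 = 1.707 × 10⁹ N/m = 1707 MN/m
  Case 2: k = (0.00164 × (2 × 10¹¹)) / 4.61 = 7.115 × 10⁷ N/m = 71.15 MN/m
  Case 3: k = (0.0089 × (2 × 10¹¹)) / 2.63 = 6.768 × 10⁸ N/m = 676.8 MN/m
  Case 4: k = (0.00778 × (2 × 10¹¹)) / 0.9 = 1.729 × 10⁹ N/m = 1729 MN/m
Ordering: 1729 MN/m (case 4) > 1707 MN/m (case 1) > 676.8 MN/m (case 3) > 71.15 MN/m (case 2)
Final answer: 4, 1, 3, 2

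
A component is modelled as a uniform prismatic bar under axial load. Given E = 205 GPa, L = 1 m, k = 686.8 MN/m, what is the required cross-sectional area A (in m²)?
Model: a uniform prismatic bar under axial load, so k = (A·E) / L.
Solve for A: A = (k·L) / E.
Convert to SI units:
  E = 205 GPa = 2.05 × 10¹¹ Pa
  k = 686.8 MN/m = 6.868 × 10⁸ N/m
Substitute:
  A = ((6.868 × 10⁸) × 1) / (2.05 × 10¹¹)
  A = 0.00335 m²
Final answer: A = 0.00335 m²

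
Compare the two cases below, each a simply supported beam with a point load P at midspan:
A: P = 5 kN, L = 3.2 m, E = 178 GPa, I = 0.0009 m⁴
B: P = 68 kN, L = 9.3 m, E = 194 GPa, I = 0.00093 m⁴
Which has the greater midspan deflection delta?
Model: a simply supported beam with a point load P at midspan, so delta = (P·L^3) / (48·E·I) (SI units).
  A: delta = (5000 × 3.2^3) / (48 × (1.78 × 10¹¹) × 0.0009) = 2.131 × 10⁻⁵ m = 0.02131 mm
  B: delta = (68000 × 9.3^3) / (48 × (1.94 × 10¹¹) × 0.00093) = 0.006316 m = 6.316 mm
6.316 mm > 0.02131 mm, so B is larger.
Final answer: B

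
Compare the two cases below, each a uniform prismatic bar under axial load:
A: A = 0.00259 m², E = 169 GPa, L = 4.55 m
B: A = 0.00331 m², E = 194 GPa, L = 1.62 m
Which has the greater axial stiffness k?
Model: a uniform prismatic bar under axial load, so k = (A·E) / L (SI units).
  A: k = (0.00259 × (1.69 × 10¹¹)) / 4.55 = 9.62 × 10⁷ N/m = 96.2 MN/m
  B: k = (0.00331 × (1.94 × 10¹¹)) / 1.62 = 3.964 × 10⁸ N/m = 396.4 MN/m
396.4 MN/m > 96.2 MN/m, so B is larger.
Final answer: B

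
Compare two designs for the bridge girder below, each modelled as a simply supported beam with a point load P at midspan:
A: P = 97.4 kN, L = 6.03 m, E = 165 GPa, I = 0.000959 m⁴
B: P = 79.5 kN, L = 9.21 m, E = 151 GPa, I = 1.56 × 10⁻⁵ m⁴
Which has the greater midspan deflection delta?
Model: a simply supported beam with a point load P at midspan, so delta = (P·L^3) / (48·E·I) (SI units).
  A: delta = (97400 × 6.03^3) / (48 × (1.65 × 10¹¹) × 0.000959) = 0.002812 m = 2.812 mm
  B: delta = (79500 × 9.21^3) / (48 × (1.51 × 10¹¹) × (1.56 × 10⁻⁵)) = 0.5493 m = 549.3 mm
549.3 mm > 2.812 mm, so B is larger.
Final answer: B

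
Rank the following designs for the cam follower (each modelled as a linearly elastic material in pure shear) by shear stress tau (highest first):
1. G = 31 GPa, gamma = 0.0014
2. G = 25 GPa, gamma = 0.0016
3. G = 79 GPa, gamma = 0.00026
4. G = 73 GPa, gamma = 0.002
Model: a linearly elastic material in pure shear, so tau = G·gamma (SI units).
  Case 1: tau = (3.1 × 10¹⁰) × 0.0014 = 4.34 × 10⁷ Pa = 43.4 MPa
  Case 2: tau = (2.5 × 10¹⁰) × 0.0016 = 4 × 10⁷ Pa = 40 MPa
  Case 3: tau = (7.9 × 10¹⁰) × 0.00026 = 2.054 × 10⁷ Pa = 20.54 MPa
  Case 4: tau = (7.3 × 10¹⁰) × 0.002 = 1.46 × 10⁸ Pa = 146 MPa
Ordering: 146 MPa (case 4) > 43.4 MPa (case 1) > 40 MPa (case 2) > 20.54 MPa (case 3)
Final answer: 4, 1, 2, 3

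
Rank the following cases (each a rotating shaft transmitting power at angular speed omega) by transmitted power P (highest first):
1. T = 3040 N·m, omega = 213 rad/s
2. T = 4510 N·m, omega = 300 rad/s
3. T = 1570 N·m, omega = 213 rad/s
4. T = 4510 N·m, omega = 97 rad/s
Model: a rotating shaft transmitting power at angular speed omega, so P = T·omega (SI units).
  Case 1: P = 3040 × 213 = 647500 W = 647.5 kW
  Case 2: P = 4510 × 300 = 1.353 × 10⁶ W = 1353 kW
  Case 3: P = 1570 × 213 = 334400 W = 334.4 kW
  Case 4: P = 4510 × 97 = 437500 W = 437.5 kW
Ordering: 1353 kW (case 2) > 647.5 kW (case 1) > 437.5 kW (case 4) > 334.4 kW (case 3)
Final answer: 2, 1, 4, 3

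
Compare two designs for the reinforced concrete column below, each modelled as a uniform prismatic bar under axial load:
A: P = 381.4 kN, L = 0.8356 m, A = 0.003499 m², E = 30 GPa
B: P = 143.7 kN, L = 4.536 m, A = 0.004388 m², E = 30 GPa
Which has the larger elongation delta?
Model: a uniform prismatic bar under axial load, so delta = (P·L) / (A·E) (SI units).
  A: delta = (381400 × 0.8356) / (0.003499 × (3 × 10¹⁰)) = 0.003036 m = 3.036 mm
  B: delta = (143700 × 4.536) / (0.004388 × (3 × 10¹⁰)) = 0.004952 m = 4.952 mm
4.952 mm > 3.036 mm, so B is larger.
Final answer: B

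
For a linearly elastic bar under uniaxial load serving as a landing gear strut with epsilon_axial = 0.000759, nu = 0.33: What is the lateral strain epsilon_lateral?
Model: a linearly elastic bar under uniaxial load, so epsilon_lateral = -nu·epsilon_axial.
Substitute:
  epsilon_lateral = -(0.33 × 0.000759)
  epsilon_lateral = -0.0002505
Final answer: epsilon_lateral = -0.0002505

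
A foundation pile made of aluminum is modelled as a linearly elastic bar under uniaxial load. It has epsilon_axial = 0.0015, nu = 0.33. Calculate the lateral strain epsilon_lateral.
Model: a linearly elastic bar under uniaxial load, so epsilon_lateral = -nu·epsilon_axial.
Substitute:
  epsilon_lateral = -(0.33 × 0.0015)
  epsilon_lateral = -0.000495
Final answer: epsilon_lateral = -0.000495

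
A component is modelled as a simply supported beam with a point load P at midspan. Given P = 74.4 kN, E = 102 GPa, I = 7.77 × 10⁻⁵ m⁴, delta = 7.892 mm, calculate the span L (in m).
Model: a simply supported beam with a point load P at midspan, so delta = (P·L^3) / (48·E·I).
Solve for L: L = ((48·delta·E·I) / P)^(1/3).
Convert to SI units:
  P = 74.4 kN = 74400 N
  E = 102 GPa = 1.02 × 10¹¹ Pa
  delta = 7.892 mm = 0.007892 m
Substitute:
  L = ((48 × 0.007892 × (1.02 × 10¹¹) × (7.77 × 10⁻⁵)) / 74400)^(1/3)
  L = 3.43 m
Final answer: L = 3.43 m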